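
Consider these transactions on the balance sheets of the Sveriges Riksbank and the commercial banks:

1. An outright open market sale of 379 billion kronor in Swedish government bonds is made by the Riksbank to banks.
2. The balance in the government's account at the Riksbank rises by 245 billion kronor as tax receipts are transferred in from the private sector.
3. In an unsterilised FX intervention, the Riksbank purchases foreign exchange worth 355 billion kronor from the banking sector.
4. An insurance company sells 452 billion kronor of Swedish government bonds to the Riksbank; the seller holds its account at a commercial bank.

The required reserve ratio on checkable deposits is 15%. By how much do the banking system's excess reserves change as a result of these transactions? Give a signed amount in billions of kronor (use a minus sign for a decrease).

OMO sale (to banks) 379 billion kronor: reserves −379B, deposits 0.
Government account inflow 245 billion kronor: reserves −245B, deposits −245B.
FX purchase 355 billion kronor: reserves +355B, deposits 0.
Asset purchase (from non-banks) 452 billion kronor: reserves +452B, deposits +452B.
Totals: Δreserves = +183B, Δdeposits = +207B.
Δrequired reserves = 15% × +207B = +31.05B.
Δexcess reserves = Δreserves − Δrequired = +183B − (+31.05B) = +151.95 billion.

+151.95 billion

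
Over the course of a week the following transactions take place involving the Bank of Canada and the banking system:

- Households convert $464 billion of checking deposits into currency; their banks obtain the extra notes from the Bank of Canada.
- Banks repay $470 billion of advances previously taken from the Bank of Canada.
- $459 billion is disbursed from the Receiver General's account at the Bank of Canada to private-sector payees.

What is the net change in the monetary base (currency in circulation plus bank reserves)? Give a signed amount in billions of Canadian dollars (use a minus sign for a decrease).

Currency withdrawal $464 billion: just a shift between currency and reserves — both are base money → 0.
Discount-window repayment $470 billion: Bank of Canada balance sheet contracts → −$470B.
Government spending $459 billion: a non-base liability converts back to reserves → +$459B.
Net: 0 − 470 + 459 = -$11 billion.

-$11 billion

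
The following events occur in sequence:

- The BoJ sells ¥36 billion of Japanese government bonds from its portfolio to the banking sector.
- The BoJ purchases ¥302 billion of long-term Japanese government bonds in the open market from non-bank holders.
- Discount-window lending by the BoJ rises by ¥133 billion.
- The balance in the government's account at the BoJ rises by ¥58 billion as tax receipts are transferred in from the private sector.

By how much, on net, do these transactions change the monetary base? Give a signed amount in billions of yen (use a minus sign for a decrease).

+¥341 billion

OMO sale (to banks) ¥36 billion: BoJ balance sheet contracts → −¥36B.
Asset purchase (from non-banks) ¥302 billion: BoJ balance sheet expands → +¥302B.
Discount-window loan ¥133 billion: BoJ balance sheet expands → +¥133B.
Government account inflow ¥58 billion: reserves shift to a non-base liability → −¥58B.
Net: −36 + 302 + 133 − 58 = +¥341 billion.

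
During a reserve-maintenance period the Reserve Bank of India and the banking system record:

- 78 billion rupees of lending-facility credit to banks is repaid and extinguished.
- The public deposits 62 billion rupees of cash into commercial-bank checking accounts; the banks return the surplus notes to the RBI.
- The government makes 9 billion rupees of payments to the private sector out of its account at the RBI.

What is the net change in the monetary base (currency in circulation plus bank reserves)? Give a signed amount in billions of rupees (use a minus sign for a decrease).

-69 billion

Discount-window repayment 78 billion rupees: RBI balance sheet contracts → −78B.
Currency deposit 62 billion rupees: just a shift between currency and reserves — both are base money → 0.
Government spending 9 billion rupees: a non-base liability converts back to reserves → +9B.
Net: −78 + 0 + 9 = -69 billion.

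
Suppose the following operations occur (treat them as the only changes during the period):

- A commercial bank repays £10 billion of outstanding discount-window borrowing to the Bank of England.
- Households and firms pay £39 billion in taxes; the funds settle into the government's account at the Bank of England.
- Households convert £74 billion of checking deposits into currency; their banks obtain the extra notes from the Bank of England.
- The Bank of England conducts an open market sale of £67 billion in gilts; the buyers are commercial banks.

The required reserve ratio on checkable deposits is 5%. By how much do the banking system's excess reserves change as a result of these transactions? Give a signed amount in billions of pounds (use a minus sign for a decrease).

-£184.35 billion

Discount-window repayment £10 billion: reserves −£10B, deposits 0.
Government account inflow £39 billion: reserves −£39B, deposits −£39B.
Currency withdrawal £74 billion: reserves −£74B, deposits −£74B.
OMO sale (to banks) £67 billion: reserves −£67B, deposits 0.
Totals: Δreserves = −£190B, Δdeposits = −£113B.
Δrequired reserves = 5% × −£113B = −£5.65B.
Δexcess reserves = Δreserves − Δrequired = −£190B − (−£5.65B) = -£184.35 billion.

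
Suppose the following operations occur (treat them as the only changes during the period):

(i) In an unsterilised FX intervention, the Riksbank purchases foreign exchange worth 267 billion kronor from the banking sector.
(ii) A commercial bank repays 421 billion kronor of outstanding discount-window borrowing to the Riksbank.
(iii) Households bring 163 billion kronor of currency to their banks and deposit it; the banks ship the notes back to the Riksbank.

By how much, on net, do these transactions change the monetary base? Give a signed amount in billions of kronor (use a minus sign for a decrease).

Riksbank balance sheet:
  Assets:      Loans to banks −421B, Foreign assets +267B
  Liabilities: Bank reserves +9B, Currency in circulation −163B
Monetary base = currency + reserves: −163B + (+9B) = -154 billion.

-154 billion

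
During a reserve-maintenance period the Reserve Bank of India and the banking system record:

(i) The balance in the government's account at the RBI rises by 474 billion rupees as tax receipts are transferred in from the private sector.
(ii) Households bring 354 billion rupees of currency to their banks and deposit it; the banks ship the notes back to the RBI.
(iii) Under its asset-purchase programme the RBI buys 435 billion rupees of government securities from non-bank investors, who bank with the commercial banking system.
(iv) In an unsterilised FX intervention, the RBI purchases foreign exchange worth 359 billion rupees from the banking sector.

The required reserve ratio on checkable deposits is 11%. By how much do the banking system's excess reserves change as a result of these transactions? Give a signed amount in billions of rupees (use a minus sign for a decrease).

+639.35 billion

Government account inflow 474 billion rupees: reserves −474B, deposits −474B.
Currency deposit 354 billion rupees: reserves +354B, deposits +354B.
Asset purchase (from non-banks) 435 billion rupees: reserves +435B, deposits +435B.
FX purchase 359 billion rupees: reserves +359B, deposits 0.
Totals: Δreserves = +674B, Δdeposits = +315B.
Δrequired reserves = 11% × +315B = +34.65B.
Δexcess reserves = Δreserves − Δrequired = +674B − (+34.65B) = +639.35 billion.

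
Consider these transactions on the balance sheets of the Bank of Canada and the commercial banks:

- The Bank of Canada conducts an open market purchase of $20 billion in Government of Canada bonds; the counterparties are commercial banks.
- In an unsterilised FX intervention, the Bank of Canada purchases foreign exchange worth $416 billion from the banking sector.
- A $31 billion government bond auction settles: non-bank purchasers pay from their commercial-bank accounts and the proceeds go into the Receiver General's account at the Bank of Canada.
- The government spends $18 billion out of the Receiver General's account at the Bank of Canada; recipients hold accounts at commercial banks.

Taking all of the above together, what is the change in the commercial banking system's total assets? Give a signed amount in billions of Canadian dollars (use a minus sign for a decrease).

OMO purchase (from banks) $20 billion: just an asset swap on bank balance sheets → 0.
FX purchase $416 billion: just an asset swap on bank balance sheets → 0.
Government account inflow $31 billion: bank balance sheets shrink → −$31B.
Government spending $18 billion: bank balance sheets expand → +$18B.
Net: 0 + 0 − 31 + 18 = -$13 billion.

-$13 billion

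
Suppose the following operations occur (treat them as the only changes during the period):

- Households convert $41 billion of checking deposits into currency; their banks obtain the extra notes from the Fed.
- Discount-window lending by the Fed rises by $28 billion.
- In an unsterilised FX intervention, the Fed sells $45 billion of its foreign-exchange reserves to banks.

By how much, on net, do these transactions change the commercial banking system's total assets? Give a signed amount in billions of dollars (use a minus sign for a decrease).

Currency withdrawal $41 billion: bank balance sheets shrink → −$41B.
Discount-window loan $28 billion: bank balance sheets expand → +$28B.
FX sale $45 billion: just an asset swap on bank balance sheets → 0.
Net: −41 + 28 + 0 = -$13 billion.

-$13 billion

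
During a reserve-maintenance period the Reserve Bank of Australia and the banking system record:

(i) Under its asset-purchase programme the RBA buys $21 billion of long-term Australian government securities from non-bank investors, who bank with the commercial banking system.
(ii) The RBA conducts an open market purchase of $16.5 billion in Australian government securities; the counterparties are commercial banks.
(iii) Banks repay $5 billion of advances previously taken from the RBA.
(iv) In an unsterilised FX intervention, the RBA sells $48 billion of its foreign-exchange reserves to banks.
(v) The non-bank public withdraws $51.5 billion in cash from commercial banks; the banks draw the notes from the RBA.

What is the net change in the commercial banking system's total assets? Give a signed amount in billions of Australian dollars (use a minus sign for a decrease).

-$35.5 billion

RBA balance sheet:
  Assets:      Securities +$37.5B, Loans to banks −$5B, Foreign assets −$48B
  Liabilities: Bank reserves −$67B, Currency in circulation +$51.5B
Commercial banking system:
  Assets:      Reserves at CB −$67B, Securities −$16.5B, Foreign assets +$48B
  Liabilities: Checkable deposits −$30.5B, Borrowings from CB −$5B
Change in total bank assets = -$35.5 billion.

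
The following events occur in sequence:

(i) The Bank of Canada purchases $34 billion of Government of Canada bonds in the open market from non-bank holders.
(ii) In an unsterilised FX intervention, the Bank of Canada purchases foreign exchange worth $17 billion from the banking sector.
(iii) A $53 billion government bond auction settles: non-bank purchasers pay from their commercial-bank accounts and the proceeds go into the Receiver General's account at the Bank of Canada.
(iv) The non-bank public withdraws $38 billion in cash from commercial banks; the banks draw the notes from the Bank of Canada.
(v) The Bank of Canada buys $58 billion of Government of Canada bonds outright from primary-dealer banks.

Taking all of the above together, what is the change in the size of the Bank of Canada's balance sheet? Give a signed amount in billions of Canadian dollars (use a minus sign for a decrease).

Bank of Canada balance sheet:
  Assets:      Securities +$92B, Foreign assets +$17B
  Liabilities: Bank reserves +$18B, Currency in circulation +$38B, Government deposits +$53B
Change in total Bank of Canada assets = +$109 billion.

+$109 billion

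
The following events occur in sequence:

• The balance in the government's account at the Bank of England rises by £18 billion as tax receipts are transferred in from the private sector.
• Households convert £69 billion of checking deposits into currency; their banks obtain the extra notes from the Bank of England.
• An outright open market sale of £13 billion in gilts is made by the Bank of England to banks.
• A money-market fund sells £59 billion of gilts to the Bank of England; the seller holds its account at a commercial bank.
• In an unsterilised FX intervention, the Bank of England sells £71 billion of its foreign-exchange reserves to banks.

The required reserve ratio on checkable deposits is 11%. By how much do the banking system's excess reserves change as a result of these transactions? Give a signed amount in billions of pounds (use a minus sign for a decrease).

Government account inflow £18 billion: reserves −£18B, deposits −£18B.
Currency withdrawal £69 billion: reserves −£69B, deposits −£69B.
OMO sale (to banks) £13 billion: reserves −£13B, deposits 0.
Asset purchase (from non-banks) £59 billion: reserves +£59B, deposits +£59B.
FX sale £71 billion: reserves −£71B, deposits 0.
Totals: Δreserves = −£112B, Δdeposits = −£28B.
Δrequired reserves = 11% × −£28B = −£3.08B.
Δexcess reserves = Δreserves − Δrequired = −£112B − (−£3.08B) = -£108.92 billion.

-£108.92 billion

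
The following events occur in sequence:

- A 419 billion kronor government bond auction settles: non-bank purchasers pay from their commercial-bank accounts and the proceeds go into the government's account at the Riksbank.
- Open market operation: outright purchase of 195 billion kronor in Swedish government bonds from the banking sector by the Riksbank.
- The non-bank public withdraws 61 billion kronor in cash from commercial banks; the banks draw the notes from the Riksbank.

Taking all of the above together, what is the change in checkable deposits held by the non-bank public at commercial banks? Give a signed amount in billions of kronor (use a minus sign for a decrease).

-480 billion

Government account inflow 419 billion kronor: non-bank counterparties' bank balances fall → −419B.
OMO purchase (from banks) 195 billion kronor: the counterparty is a bank, so public deposits are unchanged → 0.
Currency withdrawal 61 billion kronor: non-bank counterparties' bank balances fall → −61B.
Net: −419 + 0 − 61 = -480 billion.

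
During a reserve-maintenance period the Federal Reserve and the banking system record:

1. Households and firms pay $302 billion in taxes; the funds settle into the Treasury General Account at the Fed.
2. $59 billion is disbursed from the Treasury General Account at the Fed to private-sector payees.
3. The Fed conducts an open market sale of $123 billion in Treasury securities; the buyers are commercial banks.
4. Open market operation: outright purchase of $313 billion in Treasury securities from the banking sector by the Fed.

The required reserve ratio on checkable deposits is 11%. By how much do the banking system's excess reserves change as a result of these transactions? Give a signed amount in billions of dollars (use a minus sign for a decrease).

-$26.27 billion

Government account inflow $302 billion: reserves −$302B, deposits −$302B.
Government spending $59 billion: reserves +$59B, deposits +$59B.
OMO sale (to banks) $123 billion: reserves −$123B, deposits 0.
OMO purchase (from banks) $313 billion: reserves +$313B, deposits 0.
Totals: Δreserves = −$53B, Δdeposits = −$243B.
Δrequired reserves = 11% × −$243B = −$26.73B.
Δexcess reserves = Δreserves − Δrequired = −$53B − (−$26.73B) = -$26.27 billion.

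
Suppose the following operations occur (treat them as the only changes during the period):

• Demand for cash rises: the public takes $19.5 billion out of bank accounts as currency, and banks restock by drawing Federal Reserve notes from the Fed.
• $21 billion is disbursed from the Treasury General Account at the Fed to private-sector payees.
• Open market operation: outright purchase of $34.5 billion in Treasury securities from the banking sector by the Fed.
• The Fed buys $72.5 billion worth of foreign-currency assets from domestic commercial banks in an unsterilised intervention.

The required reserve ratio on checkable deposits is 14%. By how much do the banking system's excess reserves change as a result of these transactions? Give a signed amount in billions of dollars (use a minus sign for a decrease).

Currency withdrawal $19.5 billion: reserves −$19.5B, deposits −$19.5B.
Government spending $21 billion: reserves +$21B, deposits +$21B.
OMO purchase (from banks) $34.5 billion: reserves +$34.5B, deposits 0.
FX purchase $72.5 billion: reserves +$72.5B, deposits 0.
Totals: Δreserves = +$108.5B, Δdeposits = +$1.5B.
Δrequired reserves = 14% × +$1.5B = +$0.21B.
Δexcess reserves = Δreserves − Δrequired = +$108.5B − (+$0.21B) = +$108.29 billion.

+$108.29 billion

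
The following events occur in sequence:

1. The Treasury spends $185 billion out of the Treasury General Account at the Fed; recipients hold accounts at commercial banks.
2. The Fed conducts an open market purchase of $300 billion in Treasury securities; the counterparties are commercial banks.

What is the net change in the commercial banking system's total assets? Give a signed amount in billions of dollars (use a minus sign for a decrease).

Fed balance sheet:
  Assets:      Securities +$300B
  Liabilities: Bank reserves +$485B, Government deposits −$185B
Commercial banking system:
  Assets:      Reserves at CB +$485B, Securities −$300B
  Liabilities: Checkable deposits +$185B
Change in total bank assets = +$185 billion.

+$185 billion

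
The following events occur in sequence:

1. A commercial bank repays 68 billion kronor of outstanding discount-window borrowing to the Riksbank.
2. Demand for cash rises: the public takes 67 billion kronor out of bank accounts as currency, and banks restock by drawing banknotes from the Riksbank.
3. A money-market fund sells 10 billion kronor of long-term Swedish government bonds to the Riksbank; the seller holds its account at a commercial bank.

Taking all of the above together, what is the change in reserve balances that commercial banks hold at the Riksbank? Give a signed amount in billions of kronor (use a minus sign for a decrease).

-125 billion

Riksbank balance sheet:
  Assets:      Securities +10B, Loans to banks −68B
  Liabilities: Bank reserves −125B, Currency in circulation +67B
Commercial banking system:
  Assets:      Reserves at CB −125B
  Liabilities: Checkable deposits −57B, Borrowings from CB −68B
So the change in reserve balances that commercial banks hold at the Riksbank is -125 billion.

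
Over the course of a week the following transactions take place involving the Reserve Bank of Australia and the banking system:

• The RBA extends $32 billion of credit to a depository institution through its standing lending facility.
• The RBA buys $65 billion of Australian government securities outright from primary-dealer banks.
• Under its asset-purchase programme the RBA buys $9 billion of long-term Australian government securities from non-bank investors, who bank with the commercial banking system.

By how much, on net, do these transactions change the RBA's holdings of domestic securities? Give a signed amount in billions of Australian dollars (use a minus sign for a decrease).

+$74 billion

RBA balance sheet:
  Assets:      Securities +$74B, Loans to banks +$32B
  Liabilities: Bank reserves +$106B
Commercial banking system:
  Assets:      Reserves at CB +$106B, Securities −$65B
  Liabilities: Checkable deposits +$9B, Borrowings from CB +$32B
So the change in the RBA's holdings of domestic securities is +$74 billion.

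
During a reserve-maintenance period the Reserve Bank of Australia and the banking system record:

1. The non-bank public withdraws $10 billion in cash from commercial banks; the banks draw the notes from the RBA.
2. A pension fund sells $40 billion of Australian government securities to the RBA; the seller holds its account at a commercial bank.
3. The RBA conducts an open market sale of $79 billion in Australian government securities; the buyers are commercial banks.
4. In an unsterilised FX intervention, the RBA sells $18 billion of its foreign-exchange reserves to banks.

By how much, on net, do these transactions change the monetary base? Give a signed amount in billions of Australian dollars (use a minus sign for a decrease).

Currency withdrawal $10 billion: just a shift between currency and reserves — both are base money → 0.
Asset purchase (from non-banks) $40 billion: RBA balance sheet expands → +$40B.
OMO sale (to banks) $79 billion: RBA balance sheet contracts → −$79B.
FX sale $18 billion: RBA balance sheet contracts → −$18B.
Net: 0 + 40 − 79 − 18 = -$57 billion.

-$57 billion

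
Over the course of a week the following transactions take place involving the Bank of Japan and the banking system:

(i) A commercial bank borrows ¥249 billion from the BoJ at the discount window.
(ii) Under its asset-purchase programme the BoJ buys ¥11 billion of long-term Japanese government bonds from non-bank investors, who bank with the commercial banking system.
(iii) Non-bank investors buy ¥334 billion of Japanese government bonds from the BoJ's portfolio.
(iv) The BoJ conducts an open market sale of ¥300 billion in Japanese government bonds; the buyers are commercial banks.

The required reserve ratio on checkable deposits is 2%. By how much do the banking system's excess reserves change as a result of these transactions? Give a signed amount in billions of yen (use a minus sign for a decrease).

-¥367.54 billion

Discount-window loan ¥249 billion: reserves +¥249B, deposits 0.
Asset purchase (from non-banks) ¥11 billion: reserves +¥11B, deposits +¥11B.
Asset sale (to non-banks) ¥334 billion: reserves −¥334B, deposits −¥334B.
OMO sale (to banks) ¥300 billion: reserves −¥300B, deposits 0.
Totals: Δreserves = −¥374B, Δdeposits = −¥323B.
Δrequired reserves = 2% × −¥323B = −¥6.46B.
Δexcess reserves = Δreserves − Δrequired = −¥374B − (−¥6.46B) = -¥367.54 billion.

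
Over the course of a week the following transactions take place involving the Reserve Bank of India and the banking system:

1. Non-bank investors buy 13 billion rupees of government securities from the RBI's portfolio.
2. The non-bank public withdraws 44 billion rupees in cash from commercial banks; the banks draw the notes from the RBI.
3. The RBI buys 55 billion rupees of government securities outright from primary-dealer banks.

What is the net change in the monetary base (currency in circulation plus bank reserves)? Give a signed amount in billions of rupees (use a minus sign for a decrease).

+42 billion

RBI balance sheet:
  Assets:      Securities +42B
  Liabilities: Bank reserves −2B, Currency in circulation +44B
Monetary base = currency + reserves: +44B + (−2B) = +42 billion.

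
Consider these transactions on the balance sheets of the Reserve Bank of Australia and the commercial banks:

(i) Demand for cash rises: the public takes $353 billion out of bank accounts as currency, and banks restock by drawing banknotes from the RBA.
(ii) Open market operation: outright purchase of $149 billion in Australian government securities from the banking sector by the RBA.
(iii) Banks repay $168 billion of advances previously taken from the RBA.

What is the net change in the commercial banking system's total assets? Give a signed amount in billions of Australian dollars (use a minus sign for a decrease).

-$521 billion

RBA balance sheet:
  Assets:      Securities +$149B, Loans to banks −$168B
  Liabilities: Bank reserves −$372B, Currency in circulation +$353B
Commercial banking system:
  Assets:      Reserves at CB −$372B, Securities −$149B
  Liabilities: Checkable deposits −$353B, Borrowings from CB −$168B
Change in total bank assets = -$521 billion.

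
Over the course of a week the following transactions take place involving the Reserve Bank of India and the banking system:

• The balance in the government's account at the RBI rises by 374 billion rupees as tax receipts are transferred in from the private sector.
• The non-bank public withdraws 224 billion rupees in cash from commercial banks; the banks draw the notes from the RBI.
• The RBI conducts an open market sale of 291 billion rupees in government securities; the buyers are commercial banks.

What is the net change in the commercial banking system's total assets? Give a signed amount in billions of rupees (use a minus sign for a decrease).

-598 billion

RBI balance sheet:
  Assets:      Securities −291B
  Liabilities: Bank reserves −889B, Currency in circulation +224B, Government deposits +374B
Commercial banking system:
  Assets:      Reserves at CB −889B, Securities +291B
  Liabilities: Checkable deposits −598B
Change in total bank assets = -598 billion.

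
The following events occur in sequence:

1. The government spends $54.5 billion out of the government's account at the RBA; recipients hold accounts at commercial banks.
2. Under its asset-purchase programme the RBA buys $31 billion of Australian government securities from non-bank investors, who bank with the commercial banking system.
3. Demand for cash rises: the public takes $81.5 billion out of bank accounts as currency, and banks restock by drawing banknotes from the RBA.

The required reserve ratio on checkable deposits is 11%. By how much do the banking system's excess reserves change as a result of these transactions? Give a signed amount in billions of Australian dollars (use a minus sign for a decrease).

+$3.56 billion

Government spending $54.5 billion: reserves +$54.5B, deposits +$54.5B.
Asset purchase (from non-banks) $31 billion: reserves +$31B, deposits +$31B.
Currency withdrawal $81.5 billion: reserves −$81.5B, deposits −$81.5B.
Totals: Δreserves = +$4B, Δdeposits = +$4B.
Δrequired reserves = 11% × +$4B = +$0.44B.
Δexcess reserves = Δreserves − Δrequired = +$4B − (+$0.44B) = +$3.56 billion.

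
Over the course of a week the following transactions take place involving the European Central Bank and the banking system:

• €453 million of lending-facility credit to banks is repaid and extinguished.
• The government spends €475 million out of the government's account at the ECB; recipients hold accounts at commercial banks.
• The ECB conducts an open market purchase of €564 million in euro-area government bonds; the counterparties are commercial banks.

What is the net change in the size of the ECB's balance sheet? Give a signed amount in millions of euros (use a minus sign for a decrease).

+€111 million

ECB balance sheet:
  Assets:      Securities +€564M, Loans to banks −€453M
  Liabilities: Bank reserves +€586M, Government deposits −€475M
Commercial banking system:
  Assets:      Reserves at CB +€586M, Securities −€564M
  Liabilities: Checkable deposits +€475M, Borrowings from CB −€453M
Change in total ECB assets = +€111 million.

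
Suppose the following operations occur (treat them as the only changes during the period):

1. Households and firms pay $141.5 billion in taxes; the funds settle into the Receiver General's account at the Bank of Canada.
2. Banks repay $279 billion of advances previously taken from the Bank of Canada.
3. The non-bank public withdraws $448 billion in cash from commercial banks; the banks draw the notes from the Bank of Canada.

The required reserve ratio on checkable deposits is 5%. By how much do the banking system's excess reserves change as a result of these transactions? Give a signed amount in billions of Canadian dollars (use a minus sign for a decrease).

Government account inflow $141.5 billion: reserves −$141.5B, deposits −$141.5B.
Discount-window repayment $279 billion: reserves −$279B, deposits 0.
Currency withdrawal $448 billion: reserves −$448B, deposits −$448B.
Totals: Δreserves = −$868.5B, Δdeposits = −$589.5B.
Δrequired reserves = 5% × −$589.5B = −$29.475B.
Δexcess reserves = Δreserves − Δrequired = −$868.5B − (−$29.475B) = -$839.025 billion.

-$839.025 billion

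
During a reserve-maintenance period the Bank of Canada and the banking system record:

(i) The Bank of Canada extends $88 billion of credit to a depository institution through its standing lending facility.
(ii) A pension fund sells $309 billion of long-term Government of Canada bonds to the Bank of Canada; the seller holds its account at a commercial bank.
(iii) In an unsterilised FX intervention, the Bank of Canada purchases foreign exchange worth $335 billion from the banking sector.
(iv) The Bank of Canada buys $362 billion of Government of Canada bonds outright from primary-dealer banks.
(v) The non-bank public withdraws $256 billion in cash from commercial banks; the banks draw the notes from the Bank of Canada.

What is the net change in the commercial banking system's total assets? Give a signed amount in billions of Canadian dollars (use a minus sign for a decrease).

Bank of Canada balance sheet:
  Assets:      Securities +$671B, Loans to banks +$88B, Foreign assets +$335B
  Liabilities: Bank reserves +$838B, Currency in circulation +$256B
Commercial banking system:
  Assets:      Reserves at CB +$838B, Securities −$362B, Foreign assets −$335B
  Liabilities: Checkable deposits +$53B, Borrowings from CB +$88B
Change in total bank assets = +$141 billion.

+$141 billion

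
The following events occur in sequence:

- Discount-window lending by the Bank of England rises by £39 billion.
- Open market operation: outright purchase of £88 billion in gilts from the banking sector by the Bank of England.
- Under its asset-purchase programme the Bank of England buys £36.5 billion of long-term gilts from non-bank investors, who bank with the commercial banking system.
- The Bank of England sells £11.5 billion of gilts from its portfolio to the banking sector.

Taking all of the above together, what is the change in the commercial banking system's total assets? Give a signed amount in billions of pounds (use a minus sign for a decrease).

+£75.5 billion

Discount-window loan £39 billion: bank balance sheets expand → +£39B.
OMO purchase (from banks) £88 billion: just an asset swap on bank balance sheets → 0.
Asset purchase (from non-banks) £36.5 billion: bank balance sheets expand → +£36.5B.
OMO sale (to banks) £11.5 billion: just an asset swap on bank balance sheets → 0.
Net: 39 + 0 + 36.5 + 0 = +£75.5 billion.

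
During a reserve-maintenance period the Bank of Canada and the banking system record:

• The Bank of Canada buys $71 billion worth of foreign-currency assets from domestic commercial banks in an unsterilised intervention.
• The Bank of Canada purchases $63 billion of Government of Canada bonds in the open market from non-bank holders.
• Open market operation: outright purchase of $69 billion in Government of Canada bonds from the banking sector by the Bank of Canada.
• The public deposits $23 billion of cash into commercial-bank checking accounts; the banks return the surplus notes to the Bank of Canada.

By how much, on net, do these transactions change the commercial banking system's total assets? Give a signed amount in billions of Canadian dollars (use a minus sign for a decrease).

Bank of Canada balance sheet:
  Assets:      Securities +$132B, Foreign assets +$71B
  Liabilities: Bank reserves +$226B, Currency in circulation −$23B
Commercial banking system:
  Assets:      Reserves at CB +$226B, Securities −$69B, Foreign assets −$71B
  Liabilities: Checkable deposits +$86B
Change in total bank assets = +$86 billion.

+$86 billion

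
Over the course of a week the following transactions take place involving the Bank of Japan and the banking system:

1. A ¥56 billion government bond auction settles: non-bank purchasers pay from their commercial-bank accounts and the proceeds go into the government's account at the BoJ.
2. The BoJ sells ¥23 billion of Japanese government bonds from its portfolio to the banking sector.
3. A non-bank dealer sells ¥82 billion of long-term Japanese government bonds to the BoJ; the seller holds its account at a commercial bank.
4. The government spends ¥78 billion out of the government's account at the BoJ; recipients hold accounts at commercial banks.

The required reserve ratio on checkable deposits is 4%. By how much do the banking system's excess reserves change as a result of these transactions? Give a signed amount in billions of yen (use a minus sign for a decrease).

+¥76.84 billion

Government account inflow ¥56 billion: reserves −¥56B, deposits −¥56B.
OMO sale (to banks) ¥23 billion: reserves −¥23B, deposits 0.
Asset purchase (from non-banks) ¥82 billion: reserves +¥82B, deposits +¥82B.
Government spending ¥78 billion: reserves +¥78B, deposits +¥78B.
Totals: Δreserves = +¥81B, Δdeposits = +¥104B.
Δrequired reserves = 4% × +¥104B = +¥4.16B.
Δexcess reserves = Δreserves − Δrequired = +¥81B − (+¥4.16B) = +¥76.84 billion.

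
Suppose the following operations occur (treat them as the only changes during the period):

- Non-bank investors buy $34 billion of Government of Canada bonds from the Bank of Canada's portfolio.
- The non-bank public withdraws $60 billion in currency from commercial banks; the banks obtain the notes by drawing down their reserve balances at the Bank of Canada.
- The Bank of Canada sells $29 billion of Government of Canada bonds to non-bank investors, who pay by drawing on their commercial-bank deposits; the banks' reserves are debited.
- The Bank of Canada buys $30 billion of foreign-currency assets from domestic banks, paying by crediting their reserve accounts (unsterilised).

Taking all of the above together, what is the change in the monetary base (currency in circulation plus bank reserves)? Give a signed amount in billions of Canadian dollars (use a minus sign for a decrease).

Asset sale (to non-banks) $34 billion: Bank of Canada balance sheet contracts → −$34B.
Currency withdrawal $60 billion: just a shift between currency and reserves — both are base money → 0.
Asset sale (to non-banks) $29 billion: Bank of Canada balance sheet contracts → −$29B.
FX purchase $30 billion: Bank of Canada balance sheet expands → +$30B.
Net: −34 + 0 − 29 + 30 = -$33 billion.

-$33 billion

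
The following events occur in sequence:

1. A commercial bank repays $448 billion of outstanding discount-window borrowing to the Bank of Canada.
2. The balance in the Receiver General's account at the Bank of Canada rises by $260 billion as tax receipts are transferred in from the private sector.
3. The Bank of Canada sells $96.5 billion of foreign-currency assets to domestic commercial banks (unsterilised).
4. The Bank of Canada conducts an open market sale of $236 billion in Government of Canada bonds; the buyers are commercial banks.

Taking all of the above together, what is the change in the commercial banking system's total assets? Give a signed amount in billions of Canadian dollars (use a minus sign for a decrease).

Bank of Canada balance sheet:
  Assets:      Securities −$236B, Loans to banks −$448B, Foreign assets −$96.5B
  Liabilities: Bank reserves −$1040.5B, Government deposits +$260B
Commercial banking system:
  Assets:      Reserves at CB −$1040.5B, Securities +$236B, Foreign assets +$96.5B
  Liabilities: Checkable deposits −$260B, Borrowings from CB −$448B
Change in total bank assets = -$708 billion.

-$708 billion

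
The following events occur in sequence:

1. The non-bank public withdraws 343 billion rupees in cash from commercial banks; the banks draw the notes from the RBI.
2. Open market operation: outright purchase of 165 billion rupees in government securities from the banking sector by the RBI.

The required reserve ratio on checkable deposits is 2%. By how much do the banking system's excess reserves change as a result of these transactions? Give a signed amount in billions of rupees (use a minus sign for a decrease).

Currency withdrawal 343 billion rupees: reserves −343B, deposits −343B.
OMO purchase (from banks) 165 billion rupees: reserves +165B, deposits 0.
Totals: Δreserves = −178B, Δdeposits = −343B.
Δrequired reserves = 2% × −343B = −6.86B.
Δexcess reserves = Δreserves − Δrequired = −178B − (−6.86B) = -171.14 billion.

-171.14 billion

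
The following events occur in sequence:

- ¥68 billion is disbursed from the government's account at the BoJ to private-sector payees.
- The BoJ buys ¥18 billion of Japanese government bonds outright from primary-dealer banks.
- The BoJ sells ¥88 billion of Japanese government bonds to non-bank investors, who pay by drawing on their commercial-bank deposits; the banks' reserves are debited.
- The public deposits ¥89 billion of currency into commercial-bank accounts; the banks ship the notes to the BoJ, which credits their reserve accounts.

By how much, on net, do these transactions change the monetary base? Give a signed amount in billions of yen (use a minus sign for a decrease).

BoJ balance sheet:
  Assets:      Securities −¥70B
  Liabilities: Bank reserves +¥87B, Currency in circulation −¥89B, Government deposits −¥68B
Commercial banking system:
  Assets:      Reserves at CB +¥87B, Securities −¥18B
  Liabilities: Checkable deposits +¥69B
Monetary base = currency + reserves: −¥89B + (+¥87B) = -¥2 billion.

-¥2 billion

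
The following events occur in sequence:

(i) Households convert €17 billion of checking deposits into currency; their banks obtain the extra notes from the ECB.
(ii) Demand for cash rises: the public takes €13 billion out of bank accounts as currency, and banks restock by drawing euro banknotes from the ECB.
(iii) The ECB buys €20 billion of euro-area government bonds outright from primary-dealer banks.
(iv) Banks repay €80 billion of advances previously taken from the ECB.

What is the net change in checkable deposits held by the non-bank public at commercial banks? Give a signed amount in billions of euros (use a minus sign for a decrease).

ECB balance sheet:
  Assets:      Securities +€20B, Loans to banks −€80B
  Liabilities: Bank reserves −€90B, Currency in circulation +€30B
Commercial banking system:
  Assets:      Reserves at CB −€90B, Securities −€20B
  Liabilities: Checkable deposits −€30B, Borrowings from CB −€80B
So the change in checkable deposits held by the non-bank public at commercial banks is -€30 billion.

-€30 billion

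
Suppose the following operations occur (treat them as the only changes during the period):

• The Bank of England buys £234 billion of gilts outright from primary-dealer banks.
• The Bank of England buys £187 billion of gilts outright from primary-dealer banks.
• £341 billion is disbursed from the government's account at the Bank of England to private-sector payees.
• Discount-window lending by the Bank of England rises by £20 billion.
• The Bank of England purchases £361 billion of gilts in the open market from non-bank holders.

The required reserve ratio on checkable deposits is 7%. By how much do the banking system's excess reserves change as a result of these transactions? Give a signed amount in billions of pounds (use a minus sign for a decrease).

+£1093.86 billion

OMO purchase (from banks) £234 billion: reserves +£234B, deposits 0.
OMO purchase (from banks) £187 billion: reserves +£187B, deposits 0.
Government spending £341 billion: reserves +£341B, deposits +£341B.
Discount-window loan £20 billion: reserves +£20B, deposits 0.
Asset purchase (from non-banks) £361 billion: reserves +£361B, deposits +£361B.
Totals: Δreserves = +£1143B, Δdeposits = +£702B.
Δrequired reserves = 7% × +£702B = +£49.14B.
Δexcess reserves = Δreserves − Δrequired = +£1143B − (+£49.14B) = +£1093.86 billion.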